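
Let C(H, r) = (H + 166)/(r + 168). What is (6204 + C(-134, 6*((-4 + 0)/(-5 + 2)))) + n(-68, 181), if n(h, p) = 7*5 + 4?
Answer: 68675/11 ≈ 6243.2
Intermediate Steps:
C(H, r) = (166 + H)/(168 + r)
n(h, p) = 39 (n(h, p) = 35 + 4 = 39)
(6204 + C(-134, 6*((-4 + 0)/(-5 + 2)))) + n(-68, 181) = (6204 + (166 - 134)/(168 + 6*((-4 + 0)/(-5 + 2)))) + 39 = (6204 + 32/(168 + 6*(-4/(-3)))) + 39 = (6204 + 32/(168 + 6*(-4*(-1/3)))) + 39 = (6204 + 32/(168 + 6*(4/3))) + 39 = (6204 + 32/(168 + 8)) + 39 = (6204 + 32/176) + 39 = (6204 + (1/176)*32) + 39 = (6204 + 2/11) + 39 = 68246/11 + 39 = 68675/11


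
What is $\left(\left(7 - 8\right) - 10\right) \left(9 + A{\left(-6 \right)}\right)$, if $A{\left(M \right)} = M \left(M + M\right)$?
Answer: $-891$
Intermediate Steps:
$A{\left(M \right)} = 2 M^{2}$ ($A{\left(M \right)} = M 2 M = 2 M^{2}$)
$\left(\left(7 - 8\right) - 10\right) \left(9 + A{\left(-6 \right)}\right) = \left(\left(7 - 8\right) - 10\right) \left(9 + 2 \left(-6\right)^{2}\right) = \left(-1 - 10\right) \left(9 + 2 \cdot 36\right) = - 11 \left(9 + 72\right) = \left(-11\right) 81 = -891$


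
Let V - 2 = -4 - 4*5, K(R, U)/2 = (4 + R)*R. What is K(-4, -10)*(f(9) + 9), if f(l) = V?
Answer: 0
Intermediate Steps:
K(R, U) = 2*R*(4 + R) (K(R, U) = 2*((4 + R)*R) = 2*(R*(4 + R)) = 2*R*(4 + R))
V = -22 (V = 2 + (-4 - 4*5) = 2 + (-4 - 20) = 2 - 24 = -22)
f(l) = -22
K(-4, -10)*(f(9) + 9) = (2*(-4)*(4 - 4))*(-22 + 9) = (2*(-4)*0)*(-13) = 0*(-13) = 0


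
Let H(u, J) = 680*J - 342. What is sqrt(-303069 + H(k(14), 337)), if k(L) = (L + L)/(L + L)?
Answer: I*sqrt(74251) ≈ 272.49*I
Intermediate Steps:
k(L) = 1 (k(L) = (2*L)/((2*L)) = (2*L)*(1/(2*L)) = 1)
H(u, J) = -342 + 680*J
sqrt(-303069 + H(k(14), 337)) = sqrt(-303069 + (-342 + 680*337)) = sqrt(-303069 + (-342 + 229160)) = sqrt(-303069 + 228818) = sqrt(-74251) = I*sqrt(74251)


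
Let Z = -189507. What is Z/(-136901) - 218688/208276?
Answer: 2382788511/7128298169 ≈ 0.33427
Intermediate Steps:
Z/(-136901) - 218688/208276 = -189507/(-136901) - 218688/208276 = -189507*(-1/136901) - 218688*1/208276 = 189507/136901 - 54672/52069 = 2382788511/7128298169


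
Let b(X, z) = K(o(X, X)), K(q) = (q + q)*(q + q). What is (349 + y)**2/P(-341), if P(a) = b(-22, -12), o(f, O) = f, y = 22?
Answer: 137641/1936 ≈ 71.096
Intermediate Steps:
K(q) = 4*q**2 (K(q) = (2*q)*(2*q) = 4*q**2)
b(X, z) = 4*X**2
P(a) = 1936 (P(a) = 4*(-22)**2 = 4*484 = 1936)
(349 + y)**2/P(-341) = (349 + 22)**2/1936 = 371**2*(1/1936) = 137641*(1/1936) = 137641/1936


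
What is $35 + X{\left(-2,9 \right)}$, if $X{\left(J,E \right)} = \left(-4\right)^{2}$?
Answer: $51$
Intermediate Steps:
$X{\left(J,E \right)} = 16$
$35 + X{\left(-2,9 \right)} = 35 + 16 = 51$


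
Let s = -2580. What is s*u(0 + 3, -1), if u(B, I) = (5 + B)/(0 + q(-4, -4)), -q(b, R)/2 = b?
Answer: -2580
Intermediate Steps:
q(b, R) = -2*b
u(B, I) = 5/8 + B/8 (u(B, I) = (5 + B)/(0 - 2*(-4)) = (5 + B)/(0 + 8) = (5 + B)/8 = (5 + B)*(⅛) = 5/8 + B/8)
s*u(0 + 3, -1) = -2580*(5/8 + (0 + 3)/8) = -2580*(5/8 + (⅛)*3) = -2580*(5/8 + 3/8) = -2580*1 = -2580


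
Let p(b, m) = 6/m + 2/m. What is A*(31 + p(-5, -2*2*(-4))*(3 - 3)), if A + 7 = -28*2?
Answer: -1953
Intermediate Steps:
A = -63 (A = -7 - 28*2 = -7 - 56 = -63)
p(b, m) = 8/m
A*(31 + p(-5, -2*2*(-4))*(3 - 3)) = -63*(31 + (8/((-2*2*(-4))))*(3 - 3)) = -63*(31 + (8/((-4*(-4))))*0) = -63*(31 + (8/16)*0) = -63*(31 + (8*(1/16))*0) = -63*(31 + (½)*0) = -63*(31 + 0) = -63*31 = -1953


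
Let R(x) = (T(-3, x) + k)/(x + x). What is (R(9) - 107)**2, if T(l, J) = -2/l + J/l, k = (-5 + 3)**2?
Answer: 33327529/2916 ≈ 11429.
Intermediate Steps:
k = 4 (k = (-2)**2 = 4)
R(x) = (14/3 - x/3)/(2*x) (R(x) = ((-2 + x)/(-3) + 4)/(x + x) = (-(-2 + x)/3 + 4)/((2*x)) = ((2/3 - x/3) + 4)*(1/(2*x)) = (14/3 - x/3)*(1/(2*x)) = (14/3 - x/3)/(2*x))
(R(9) - 107)**2 = ((1/6)*(14 - 1*9)/9 - 107)**2 = ((1/6)*(1/9)*(14 - 9) - 107)**2 = ((1/6)*(1/9)*5 - 107)**2 = (5/54 - 107)**2 = (-5773/54)**2 = 33327529/2916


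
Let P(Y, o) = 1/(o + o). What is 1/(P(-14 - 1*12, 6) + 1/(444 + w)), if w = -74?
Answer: 2220/191 ≈ 11.623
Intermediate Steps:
P(Y, o) = 1/(2*o)
1/(P(-14 - 1*12, 6) + 1/(444 + w)) = 1/((½)/6 + 1/(444 - 74)) = 1/((½)*(⅙) + 1/370) = 1/(1/12 + 1/370) = 1/(191/2220) = 2220/191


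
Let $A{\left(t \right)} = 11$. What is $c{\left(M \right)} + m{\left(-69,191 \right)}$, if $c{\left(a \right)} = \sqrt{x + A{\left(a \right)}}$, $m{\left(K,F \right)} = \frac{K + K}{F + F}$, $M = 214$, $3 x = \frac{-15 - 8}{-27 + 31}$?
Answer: $- \frac{69}{191} + \frac{\sqrt{327}}{6} \approx 2.6526$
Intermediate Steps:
$x = - \frac{23}{12}$ ($x = \frac{\left(-15 - 8\right) \frac{1}{-27 + 31}}{3} = \frac{\left(-23\right) \frac{1}{4}}{3} = \frac{1}{3} \left(- \frac{23}{4}\right) = - \frac{23}{12} \approx -1.9167$)
$m{\left(K,F \right)} = \frac{K}{F}$ ($m{\left(K,F \right)} = \frac{2 K}{2 F} = 2 K \frac{1}{2 F} = \frac{K}{F}$)
$c{\left(a \right)} = \frac{\sqrt{327}}{6}$ ($c{\left(a \right)} = \sqrt{- \frac{23}{12} + 11} = \sqrt{\frac{109}{12}} = \frac{\sqrt{327}}{6}$)
$c{\left(M \right)} + m{\left(-69,191 \right)} = \frac{\sqrt{327}}{6} - \frac{69}{191} = - \frac{69}{191} + \frac{\sqrt{327}}{6}$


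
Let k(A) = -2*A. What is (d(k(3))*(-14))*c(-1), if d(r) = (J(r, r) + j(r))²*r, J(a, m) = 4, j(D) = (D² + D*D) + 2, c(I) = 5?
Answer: 2555280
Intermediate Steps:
j(D) = 2 + 2*D² (j(D) = (D² + D²) + 2 = 2*D² + 2 = 2 + 2*D²)
d(r) = r*(6 + 2*r²)² (d(r) = (4 + (2 + 2*r²))²*r = (6 + 2*r²)²*r = r*(6 + 2*r²)²)
(d(k(3))*(-14))*c(-1) = ((4*(-2*3)*(3 + (-2*3)²)²)*(-14))*5 = ((4*(-6)*(3 + (-6)²)²)*(-14))*5 = ((4*(-6)*(3 + 36)²)*(-14))*5 = ((4*(-6)*39²)*(-14))*5 = ((4*(-6)*1521)*(-14))*5 = -36504*(-14)*5 = 511056*5 = 2555280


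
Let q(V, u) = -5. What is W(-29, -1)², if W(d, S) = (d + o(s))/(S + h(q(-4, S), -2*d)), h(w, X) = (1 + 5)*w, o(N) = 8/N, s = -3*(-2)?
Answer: 6889/8649 ≈ 0.79651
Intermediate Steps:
s = 6
h(w, X) = 6*w
W(d, S) = (4/3 + d)/(-30 + S) (W(d, S) = (d + 8/6)/(S + 6*(-5)) = (d + 8*(⅙))/(S - 30) = (d + 4/3)/(-30 + S) = (4/3 + d)/(-30 + S))
W(-29, -1)² = ((4/3 - 29)/(-30 - 1))² = (-83/3/(-31))² = (-1/31*(-83/3))² = (83/93)² = 6889/8649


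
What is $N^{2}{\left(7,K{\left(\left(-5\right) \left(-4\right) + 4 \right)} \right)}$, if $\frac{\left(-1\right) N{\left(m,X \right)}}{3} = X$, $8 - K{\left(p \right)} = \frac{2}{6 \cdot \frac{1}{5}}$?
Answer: $361$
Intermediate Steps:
$K{\left(p \right)} = \frac{19}{3}$ ($K{\left(p \right)} = 8 - \frac{2}{6 \cdot \frac{1}{5}} = 8 - \frac{2}{\frac{6}{5}} = 8 - 2 \cdot \frac{5}{6} = 8 - \frac{5}{3} = \frac{19}{3}$)
$N{\left(m,X \right)} = - 3 X$
$N^{2}{\left(7,K{\left(\left(-5\right) \left(-4\right) + 4 \right)} \right)} = \left(\left(-3\right) \frac{19}{3}\right)^{2} = \left(-19\right)^{2} = 361$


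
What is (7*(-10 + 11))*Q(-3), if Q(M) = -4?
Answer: -28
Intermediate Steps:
(7*(-10 + 11))*Q(-3) = (7*(-10 + 11))*(-4) = (7*1)*(-4) = 7*(-4) = -28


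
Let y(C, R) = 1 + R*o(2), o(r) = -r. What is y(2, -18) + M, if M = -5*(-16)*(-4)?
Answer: -283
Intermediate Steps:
y(C, R) = 1 - 2*R (y(C, R) = 1 + R*(-1*2) = 1 + R*(-2) = 1 - 2*R)
M = -320 (M = 80*(-4) = -320)
y(2, -18) + M = (1 - 2*(-18)) - 320 = (1 + 36) - 320 = 37 - 320 = -283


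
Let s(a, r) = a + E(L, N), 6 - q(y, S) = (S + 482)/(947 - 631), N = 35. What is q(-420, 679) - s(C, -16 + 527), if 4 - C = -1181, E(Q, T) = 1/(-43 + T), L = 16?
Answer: -747371/632 ≈ -1182.5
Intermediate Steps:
q(y, S) = 707/158 - S/316 (q(y, S) = 6 - (S + 482)/(947 - 631) = 6 - (482 + S)/316 = 6 - (241/158 + S/316) = 6 + (-241/158 - S/316) = 707/158 - S/316)
C = 1185 (C = 4 - 1*(-1181) = 4 + 1181 = 1185)
s(a, r) = -1/8 + a (s(a, r) = a + 1/(-43 + 35) = a + 1/(-8) = a - 1/8 = -1/8 + a)
q(-420, 679) - s(C, -16 + 527) = (707/158 - 1/316*679) - (-1/8 + 1185) = (707/158 - 679/316) - 1*9479/8 = 735/316 - 9479/8 = -747371/632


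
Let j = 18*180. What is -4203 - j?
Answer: -7443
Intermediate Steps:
j = 3240
-4203 - j = -4203 - 1*3240 = -4203 - 3240 = -7443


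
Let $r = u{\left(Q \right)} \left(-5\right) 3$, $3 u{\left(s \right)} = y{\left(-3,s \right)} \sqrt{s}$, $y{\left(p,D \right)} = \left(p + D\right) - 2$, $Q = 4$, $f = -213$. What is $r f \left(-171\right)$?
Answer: $364230$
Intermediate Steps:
$y{\left(p,D \right)} = -2 + D + p$ ($y{\left(p,D \right)} = \left(D + p\right) - 2 = -2 + D + p$)
$u{\left(s \right)} = \frac{\sqrt{s} \left(-5 + s\right)}{3}$ ($u{\left(s \right)} = \frac{\left(-2 + s - 3\right) \sqrt{s}}{3} = \frac{\left(-5 + s\right) \sqrt{s}}{3} = \frac{\sqrt{s} \left(-5 + s\right)}{3}$)
$r = 10$ ($r = \frac{\sqrt{4} \left(-5 + 4\right)}{3} \left(-5\right) 3 = \frac{1}{3} \cdot 2 \left(-1\right) \left(-5\right) 3 = \left(- \frac{2}{3}\right) \left(-5\right) 3 = \frac{10}{3} \cdot 3 = 10$)
$r f \left(-171\right) = 10 \left(-213\right) \left(-171\right) = \left(-2130\right) \left(-171\right) = 364230$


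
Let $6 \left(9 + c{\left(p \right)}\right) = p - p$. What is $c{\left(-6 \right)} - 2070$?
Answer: $-2079$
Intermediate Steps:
$c{\left(p \right)} = -9$ ($c{\left(p \right)} = -9 + \frac{p - p}{6} = -9 + \frac{1}{6} \cdot 0 = -9 + 0 = -9$)
$c{\left(-6 \right)} - 2070 = -9 - 2070 = -2079$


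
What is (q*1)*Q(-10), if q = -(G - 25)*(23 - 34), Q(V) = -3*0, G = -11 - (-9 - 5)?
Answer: 0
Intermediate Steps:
G = 3 (G = -11 - 1*(-14) = -11 + 14 = 3)
Q(V) = 0
q = -242 (q = -(3 - 25)*(23 - 34) = -(-22)*(-11) = -1*242 = -242)
(q*1)*Q(-10) = -242*1*0 = -242*0 = 0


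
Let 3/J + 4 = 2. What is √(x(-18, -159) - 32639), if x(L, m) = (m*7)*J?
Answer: I*√123878/2 ≈ 175.98*I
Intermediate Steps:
J = -3/2 (J = 3/(-4 + 2) = 3/(-2) = 3*(-½) = -3/2 ≈ -1.5000)
x(L, m) = -21*m/2 (x(L, m) = (m*7)*(-3/2) = (7*m)*(-3/2) = -21*m/2)
√(x(-18, -159) - 32639) = √(-21/2*(-159) - 32639) = √(3339/2 - 32639) = √(-61939/2) = I*√123878/2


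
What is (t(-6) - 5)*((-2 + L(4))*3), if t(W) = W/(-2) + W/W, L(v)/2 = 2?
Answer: -6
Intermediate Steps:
L(v) = 4 (L(v) = 2*2 = 4)
t(W) = 1 - W/2 (t(W) = W*(-½) + 1 = -W/2 + 1 = 1 - W/2)
(t(-6) - 5)*((-2 + L(4))*3) = ((1 - ½*(-6)) - 5)*((-2 + 4)*3) = ((1 + 3) - 5)*(2*3) = (4 - 5)*6 = -1*6 = -6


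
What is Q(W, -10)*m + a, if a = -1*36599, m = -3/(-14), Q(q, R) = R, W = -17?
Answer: -256208/7 ≈ -36601.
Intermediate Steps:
m = 3/14 (m = -1/14*(-3) = 3/14 ≈ 0.21429)
a = -36599
Q(W, -10)*m + a = -10*3/14 - 36599 = -15/7 - 36599 = -256208/7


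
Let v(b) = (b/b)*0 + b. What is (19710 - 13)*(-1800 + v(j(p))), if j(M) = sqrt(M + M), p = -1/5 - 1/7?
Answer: -35454600 + 39394*I*sqrt(210)/35 ≈ -3.5455e+7 + 16311.0*I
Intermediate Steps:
p = -12/35 (p = -1*1/5 - 1*1/7 = -1/5 - 1/7 = -12/35 ≈ -0.34286)
j(M) = sqrt(2)*sqrt(M) (j(M) = sqrt(2*M) = sqrt(2)*sqrt(M))
v(b) = b (v(b) = 1*0 + b = 0 + b = b)
(19710 - 13)*(-1800 + v(j(p))) = (19710 - 13)*(-1800 + sqrt(2)*sqrt(-12/35)) = 19697*(-1800 + sqrt(2)*(2*I*sqrt(105)/35)) = 19697*(-1800 + 2*I*sqrt(210)/35) = -35454600 + 39394*I*sqrt(210)/35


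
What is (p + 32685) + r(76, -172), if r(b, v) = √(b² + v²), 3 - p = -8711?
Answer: 41399 + 4*√2210 ≈ 41587.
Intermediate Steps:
p = 8714 (p = 3 - 1*(-8711) = 3 + 8711 = 8714)
(p + 32685) + r(76, -172) = (8714 + 32685) + √(76² + (-172)²) = 41399 + √(5776 + 29584) = 41399 + √35360 = 41399 + 4*√2210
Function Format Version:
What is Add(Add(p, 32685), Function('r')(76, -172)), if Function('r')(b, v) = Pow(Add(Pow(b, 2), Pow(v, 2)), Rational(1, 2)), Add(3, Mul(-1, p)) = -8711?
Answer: Add(41399, Mul(4, Pow(2210, Rational(1, 2)))) ≈ 41587.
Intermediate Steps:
p = 8714 (p = Add(3, Mul(-1, -8711)) = Add(3, 8711) = 8714)
Add(Add(p, 32685), Function('r')(76, -172)) = Add(Add(8714, 32685), Pow(Add(Pow(76, 2), Pow(-172, 2)), Rational(1, 2))) = Add(41399, Pow(Add(5776, 29584), Rational(1, 2))) = Add(41399, Pow(35360, Rational(1, 2))) = Add(41399, Mul(4, Pow(2210, Rational(1, 2))))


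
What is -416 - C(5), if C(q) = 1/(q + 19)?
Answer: -9985/24 ≈ -416.04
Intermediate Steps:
C(q) = 1/(19 + q)
-416 - C(5) = -416 - 1/(19 + 5) = -416 - 1/24 = -9985/24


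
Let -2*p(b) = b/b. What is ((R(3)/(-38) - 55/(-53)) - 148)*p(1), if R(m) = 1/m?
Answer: 887999/12084 ≈ 73.485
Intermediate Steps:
p(b) = -1/2 (p(b) = -b/(2*b) = -1/2*1 = -1/2)
((R(3)/(-38) - 55/(-53)) - 148)*p(1) = ((1/(3*(-38)) - 55/(-53)) - 148)*(-1/2) = (((1/3)*(-1/38) - 55*(-1/53)) - 148)*(-1/2) = ((-1/114 + 55/53) - 148)*(-1/2) = (6217/6042 - 148)*(-1/2) = -887999/6042*(-1/2) = 887999/12084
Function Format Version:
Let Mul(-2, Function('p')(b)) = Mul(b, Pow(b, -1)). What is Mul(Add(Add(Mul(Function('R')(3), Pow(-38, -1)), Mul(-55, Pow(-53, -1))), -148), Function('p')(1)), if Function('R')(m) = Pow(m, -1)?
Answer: Rational(887999, 12084) ≈ 73.485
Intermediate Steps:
Function('p')(b) = Rational(-1, 2) (Function('p')(b) = Mul(Rational(-1, 2), Mul(b, Pow(b, -1))) = Mul(Rational(-1, 2), 1) = Rational(-1, 2))
Mul(Add(Add(Mul(Function('R')(3), Pow(-38, -1)), Mul(-55, Pow(-53, -1))), -148), Function('p')(1)) = Mul(Add(Add(Mul(Pow(3, -1), Pow(-38, -1)), Mul(-55, Pow(-53, -1))), -148), Rational(-1, 2)) = Mul(Add(Add(Mul(Rational(1, 3), Rational(-1, 38)), Mul(-55, Rational(-1, 53))), -148), Rational(-1, 2)) = Mul(Add(Add(Rational(-1, 114), Rational(55, 53)), -148), Rational(-1, 2)) = Mul(Add(Rational(6217, 6042), -148), Rational(-1, 2)) = Mul(Rational(-887999, 6042), Rational(-1, 2)) = Rational(887999, 12084)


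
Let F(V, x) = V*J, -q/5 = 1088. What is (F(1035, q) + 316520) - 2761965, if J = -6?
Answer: -2451655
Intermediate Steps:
q = -5440 (q = -5*1088 = -5440)
F(V, x) = -6*V (F(V, x) = V*(-6) = -6*V)
(F(1035, q) + 316520) - 2761965 = (-6*1035 + 316520) - 2761965 = (-6210 + 316520) - 2761965 = 310310 - 2761965 = -2451655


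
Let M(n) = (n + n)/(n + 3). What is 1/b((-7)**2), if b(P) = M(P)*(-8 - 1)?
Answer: -26/441 ≈ -0.058957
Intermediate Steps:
M(n) = 2*n/(3 + n) (M(n) = (2*n)/(3 + n) = 2*n/(3 + n))
b(P) = -18*P/(3 + P) (b(P) = (2*P/(3 + P))*(-8 - 1) = (2*P/(3 + P))*(-9) = -18*P/(3 + P))
1/b((-7)**2) = 1/(-18*(-7)**2/(3 + (-7)**2)) = 1/(-18*49/(3 + 49)) = 1/(-18*49/52) = 1/(-18*49*1/52) = 1/(-441/26) = -26/441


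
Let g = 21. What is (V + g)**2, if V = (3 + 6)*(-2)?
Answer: 9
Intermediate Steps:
V = -18 (V = 9*(-2) = -18)
(V + g)**2 = (-18 + 21)**2 = 3**2 = 9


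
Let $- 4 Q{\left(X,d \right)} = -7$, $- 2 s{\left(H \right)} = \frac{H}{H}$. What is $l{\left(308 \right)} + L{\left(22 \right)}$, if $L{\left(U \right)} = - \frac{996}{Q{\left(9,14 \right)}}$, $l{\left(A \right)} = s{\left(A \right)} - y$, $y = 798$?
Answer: $- \frac{19147}{14} \approx -1367.6$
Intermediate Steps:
$s{\left(H \right)} = - \frac{1}{2}$ ($s{\left(H \right)} = - \frac{H \frac{1}{H}}{2} = \left(- \frac{1}{2}\right) 1 = - \frac{1}{2}$)
$l{\left(A \right)} = - \frac{1597}{2}$ ($l{\left(A \right)} = - \frac{1}{2} - 798 = - \frac{1597}{2}$)
$Q{\left(X,d \right)} = \frac{7}{4}$ ($Q{\left(X,d \right)} = \left(- \frac{1}{4}\right) \left(-7\right) = \frac{7}{4}$)
$L{\left(U \right)} = - \frac{3984}{7}$ ($L{\left(U \right)} = - \frac{996}{\frac{7}{4}} = \left(-996\right) \frac{4}{7} = - \frac{3984}{7}$)
$l{\left(308 \right)} + L{\left(22 \right)} = - \frac{1597}{2} - \frac{3984}{7} = - \frac{19147}{14}$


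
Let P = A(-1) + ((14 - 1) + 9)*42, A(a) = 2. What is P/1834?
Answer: 463/917 ≈ 0.50491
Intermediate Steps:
P = 926 (P = 2 + ((14 - 1) + 9)*42 = 2 + (13 + 9)*42 = 2 + 22*42 = 2 + 924 = 926)
P/1834 = 926/1834 = 926*(1/1834) = 463/917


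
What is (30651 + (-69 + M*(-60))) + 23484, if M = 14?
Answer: 53226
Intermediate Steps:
(30651 + (-69 + M*(-60))) + 23484 = (30651 + (-69 + 14*(-60))) + 23484 = (30651 + (-69 - 840)) + 23484 = (30651 - 909) + 23484 = 29742 + 23484 = 53226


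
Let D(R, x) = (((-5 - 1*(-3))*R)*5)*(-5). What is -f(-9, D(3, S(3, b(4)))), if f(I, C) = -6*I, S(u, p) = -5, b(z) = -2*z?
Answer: -54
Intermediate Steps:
D(R, x) = 50*R (D(R, x) = (((-5 + 3)*R)*5)*(-5) = (-2*R*5)*(-5) = -10*R*(-5) = 50*R)
-f(-9, D(3, S(3, b(4)))) = -(-6)*(-9) = -1*54 = -54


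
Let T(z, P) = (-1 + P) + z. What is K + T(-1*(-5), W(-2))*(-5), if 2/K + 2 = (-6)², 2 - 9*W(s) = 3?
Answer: -2966/153 ≈ -19.386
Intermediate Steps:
W(s) = -⅑ (W(s) = 2/9 - ⅑*3 = 2/9 - ⅓ = -⅑)
T(z, P) = -1 + P + z
K = 1/17 (K = 2/(-2 + (-6)²) = 2/(-2 + 36) = 2/34 = 2*(1/34) = 1/17 ≈ 0.058824)
K + T(-1*(-5), W(-2))*(-5) = 1/17 + (-1 - ⅑ - 1*(-5))*(-5) = 1/17 + (-1 - ⅑ + 5)*(-5) = 1/17 + (35/9)*(-5) = 1/17 - 175/9 = -2966/153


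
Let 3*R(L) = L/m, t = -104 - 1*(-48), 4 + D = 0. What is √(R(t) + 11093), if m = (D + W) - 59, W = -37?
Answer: √2495967/15 ≈ 105.32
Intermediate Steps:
D = -4 (D = -4 + 0 = -4)
t = -56 (t = -104 + 48 = -56)
m = -100 (m = (-4 - 37) - 59 = -41 - 59 = -100)
R(L) = -L/300 (R(L) = (L/(-100))/3 = (L*(-1/100))/3 = (-L/100)/3 = -L/300)
√(R(t) + 11093) = √(-1/300*(-56) + 11093) = √(14/75 + 11093) = √(831989/75) = √2495967/15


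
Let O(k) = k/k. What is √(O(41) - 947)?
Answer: I*√946 ≈ 30.757*I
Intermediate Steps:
O(k) = 1
√(O(41) - 947) = √(1 - 947) = √(-946) = I*√946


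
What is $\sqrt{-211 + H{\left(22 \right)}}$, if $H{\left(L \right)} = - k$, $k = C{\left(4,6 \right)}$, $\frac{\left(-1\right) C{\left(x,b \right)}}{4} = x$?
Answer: $i \sqrt{195} \approx 13.964 i$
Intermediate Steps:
$C{\left(x,b \right)} = - 4 x$
$k = -16$ ($k = \left(-4\right) 4 = -16$)
$H{\left(L \right)} = 16$ ($H{\left(L \right)} = \left(-1\right) \left(-16\right) = 16$)
$\sqrt{-211 + H{\left(22 \right)}} = \sqrt{-211 + 16} = \sqrt{-195} = i \sqrt{195}$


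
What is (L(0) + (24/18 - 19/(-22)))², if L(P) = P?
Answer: 21025/4356 ≈ 4.8267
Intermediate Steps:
(L(0) + (24/18 - 19/(-22)))² = (0 + (24/18 - 19/(-22)))² = (0 + (24*(1/18) - 19*(-1/22)))² = (0 + (4/3 + 19/22))² = (0 + 145/66)² = (145/66)² = 21025/4356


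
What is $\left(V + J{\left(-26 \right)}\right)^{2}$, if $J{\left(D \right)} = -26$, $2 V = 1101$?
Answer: $\frac{1100401}{4} \approx 2.751 \cdot 10^{5}$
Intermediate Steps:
$V = \frac{1101}{2}$ ($V = \frac{1}{2} \cdot 1101 = \frac{1101}{2} \approx 550.5$)
$\left(V + J{\left(-26 \right)}\right)^{2} = \left(\frac{1101}{2} - 26\right)^{2} = \left(\frac{1049}{2}\right)^{2} = \frac{1100401}{4}$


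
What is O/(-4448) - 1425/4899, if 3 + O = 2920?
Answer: -6876261/7263584 ≈ -0.94668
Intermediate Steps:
O = 2917 (O = -3 + 2920 = 2917)
O/(-4448) - 1425/4899 = 2917/(-4448) - 1425/4899 = 2917*(-1/4448) - 1425*1/4899 = -2917/4448 - 475/1633 = -6876261/7263584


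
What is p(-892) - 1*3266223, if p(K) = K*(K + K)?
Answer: -1674895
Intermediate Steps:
p(K) = 2*K**2 (p(K) = K*(2*K) = 2*K**2)
p(-892) - 1*3266223 = 2*(-892)**2 - 1*3266223 = 2*795664 - 3266223 = 1591328 - 3266223 = -1674895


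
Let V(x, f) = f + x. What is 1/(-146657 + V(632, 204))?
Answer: -1/145821 ≈ -6.8577e-6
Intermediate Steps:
1/(-146657 + V(632, 204)) = 1/(-146657 + (204 + 632)) = 1/(-146657 + 836) = 1/(-145821) = -1/145821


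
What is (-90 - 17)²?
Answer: 11449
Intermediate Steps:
(-90 - 17)² = (-107)² = 11449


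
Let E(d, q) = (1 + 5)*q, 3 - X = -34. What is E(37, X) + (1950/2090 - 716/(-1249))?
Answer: 58344301/261041 ≈ 223.51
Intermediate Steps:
X = 37 (X = 3 - 1*(-34) = 3 + 34 = 37)
E(d, q) = 6*q
E(37, X) + (1950/2090 - 716/(-1249)) = 6*37 + (1950/2090 - 716/(-1249)) = 222 + (1950*(1/2090) - 716*(-1/1249)) = 222 + (195/209 + 716/1249) = 222 + 393199/261041 = 58344301/261041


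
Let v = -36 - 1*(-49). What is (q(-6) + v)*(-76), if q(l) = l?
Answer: -532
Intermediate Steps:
v = 13 (v = -36 + 49 = 13)
(q(-6) + v)*(-76) = (-6 + 13)*(-76) = 7*(-76) = -532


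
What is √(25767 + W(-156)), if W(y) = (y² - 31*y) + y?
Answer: 3*√6087 ≈ 234.06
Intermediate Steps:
W(y) = y² - 30*y
√(25767 + W(-156)) = √(25767 - 156*(-30 - 156)) = √(25767 - 156*(-186)) = √(25767 + 29016) = √54783 = 3*√6087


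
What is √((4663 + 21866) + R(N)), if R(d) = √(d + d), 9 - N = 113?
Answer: √(26529 + 4*I*√13) ≈ 162.88 + 0.0443*I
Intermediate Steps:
N = -104 (N = 9 - 1*113 = 9 - 113 = -104)
R(d) = √2*√d (R(d) = √(2*d) = √2*√d)
√((4663 + 21866) + R(N)) = √((4663 + 21866) + √2*√(-104)) = √(26529 + √2*(2*I*√26)) = √(26529 + 4*I*√13)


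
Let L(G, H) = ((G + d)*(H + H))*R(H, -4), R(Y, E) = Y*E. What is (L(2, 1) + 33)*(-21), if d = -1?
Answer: -525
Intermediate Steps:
R(Y, E) = E*Y
L(G, H) = -8*H**2*(-1 + G) (L(G, H) = ((G - 1)*(H + H))*(-4*H) = ((-1 + G)*(2*H))*(-4*H) = (2*H*(-1 + G))*(-4*H) = -8*H**2*(-1 + G))
(L(2, 1) + 33)*(-21) = (8*1**2*(1 - 1*2) + 33)*(-21) = (8*1*(1 - 2) + 33)*(-21) = (8*1*(-1) + 33)*(-21) = (-8 + 33)*(-21) = 25*(-21) = -525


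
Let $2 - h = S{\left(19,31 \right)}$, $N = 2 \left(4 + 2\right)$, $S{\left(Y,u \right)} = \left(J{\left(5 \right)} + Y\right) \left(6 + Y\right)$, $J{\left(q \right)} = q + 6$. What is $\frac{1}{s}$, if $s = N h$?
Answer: $- \frac{1}{8976} \approx -0.00011141$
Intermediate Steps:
$J{\left(q \right)} = 6 + q$
$S{\left(Y,u \right)} = \left(6 + Y\right) \left(11 + Y\right)$ ($S{\left(Y,u \right)} = \left(\left(6 + 5\right) + Y\right) \left(6 + Y\right) = \left(11 + Y\right) \left(6 + Y\right) = \left(6 + Y\right) \left(11 + Y\right)$)
$N = 12$ ($N = 2 \cdot 6 = 12$)
$h = -748$ ($h = 2 - \left(66 + 19^{2} + 17 \cdot 19\right) = 2 - \left(66 + 361 + 323\right) = 2 - 750 = -748$)
$s = -8976$ ($s = 12 \left(-748\right) = -8976$)
$\frac{1}{s} = \frac{1}{-8976} = - \frac{1}{8976}$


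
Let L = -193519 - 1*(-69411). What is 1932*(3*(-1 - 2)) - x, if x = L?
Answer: 106720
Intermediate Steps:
L = -124108 (L = -193519 + 69411 = -124108)
x = -124108
1932*(3*(-1 - 2)) - x = 1932*(3*(-1 - 2)) - 1*(-124108) = 1932*(3*(-3)) + 124108 = 1932*(-9) + 124108 = -17388 + 124108 = 106720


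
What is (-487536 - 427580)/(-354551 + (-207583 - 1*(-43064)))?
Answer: 457558/259535 ≈ 1.7630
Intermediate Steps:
(-487536 - 427580)/(-354551 + (-207583 - 1*(-43064))) = -915116/(-354551 + (-207583 + 43064)) = -915116/(-354551 - 164519) = -915116/(-519070) = -915116*(-1/519070) = 457558/259535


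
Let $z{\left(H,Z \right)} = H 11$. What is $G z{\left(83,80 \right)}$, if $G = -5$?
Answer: $-4565$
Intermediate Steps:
$z{\left(H,Z \right)} = 11 H$
$G z{\left(83,80 \right)} = - 5 \cdot 11 \cdot 83 = \left(-5\right) 913 = -4565$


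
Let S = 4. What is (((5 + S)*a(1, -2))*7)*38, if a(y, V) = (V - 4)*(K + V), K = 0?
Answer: 28728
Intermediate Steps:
a(y, V) = V*(-4 + V) (a(y, V) = (V - 4)*(0 + V) = (-4 + V)*V = V*(-4 + V))
(((5 + S)*a(1, -2))*7)*38 = (((5 + 4)*(-2*(-4 - 2)))*7)*38 = ((9*(-2*(-6)))*7)*38 = ((9*12)*7)*38 = (108*7)*38 = 756*38 = 28728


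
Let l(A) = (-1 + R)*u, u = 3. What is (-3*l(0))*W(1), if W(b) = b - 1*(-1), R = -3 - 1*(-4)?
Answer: 0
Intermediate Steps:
R = 1 (R = -3 + 4 = 1)
l(A) = 0 (l(A) = (-1 + 1)*3 = 0*3 = 0)
W(b) = 1 + b (W(b) = b + 1 = 1 + b)
(-3*l(0))*W(1) = (-3*0)*(1 + 1) = 0*2 = 0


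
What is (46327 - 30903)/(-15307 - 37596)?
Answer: -15424/52903 ≈ -0.29155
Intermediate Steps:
(46327 - 30903)/(-15307 - 37596) = 15424/(-52903) = 15424*(-1/52903) = -15424/52903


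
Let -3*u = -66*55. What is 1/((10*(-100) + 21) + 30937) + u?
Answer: 36249181/29958 ≈ 1210.0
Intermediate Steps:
u = 1210 (u = -(-22)*55 = -⅓*(-3630) = 1210)
1/((10*(-100) + 21) + 30937) + u = 1/((10*(-100) + 21) + 30937) + 1210 = 1/((-1000 + 21) + 30937) + 1210 = 1/(-979 + 30937) + 1210 = 1/29958 + 1210 = 36249181/29958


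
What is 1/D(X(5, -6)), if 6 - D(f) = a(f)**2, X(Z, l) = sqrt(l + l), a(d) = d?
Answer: 1/18 ≈ 0.055556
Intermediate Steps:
X(Z, l) = sqrt(2)*sqrt(l) (X(Z, l) = sqrt(2*l) = sqrt(2)*sqrt(l))
D(f) = 6 - f**2
1/D(X(5, -6)) = 1/(6 - (sqrt(2)*sqrt(-6))**2) = 1/(6 - (sqrt(2)*(I*sqrt(6)))**2) = 1/(6 - (2*I*sqrt(3))**2) = 1/(6 - 1*(-12)) = 1/(6 + 12) = 1/18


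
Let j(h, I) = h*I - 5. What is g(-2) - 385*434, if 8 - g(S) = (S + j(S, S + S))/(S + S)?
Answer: -668327/4 ≈ -1.6708e+5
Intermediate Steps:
j(h, I) = -5 + I*h (j(h, I) = I*h - 5 = -5 + I*h)
g(S) = 8 - (-5 + S + 2*S²)/(2*S) (g(S) = 8 - (S + (-5 + (S + S)*S))/(S + S) = 8 - (S + (-5 + (2*S)*S))/(2*S) = 8 - (S + (-5 + 2*S²))*1/(2*S) = 8 - (-5 + S + 2*S²)*1/(2*S) = 8 - (-5 + S + 2*S²)/(2*S))
g(-2) - 385*434 = (15/2 - 1*(-2) + (5/2)/(-2)) - 385*434 = (15/2 + 2 + (5/2)*(-½)) - 167090 = (15/2 + 2 - 5/4) - 167090 = 33/4 - 167090 = -668327/4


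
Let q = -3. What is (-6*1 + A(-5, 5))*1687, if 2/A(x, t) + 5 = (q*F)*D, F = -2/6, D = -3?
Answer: -42175/4 ≈ -10544.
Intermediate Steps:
F = -⅓ (F = -2*⅙ = -⅓ ≈ -0.33333)
A(x, t) = -¼ (A(x, t) = 2/(-5 - 3*(-⅓)*(-3)) = 2/(-5 + 1*(-3)) = 2/(-5 - 3) = 2/(-8) = 2*(-⅛) = -¼)
(-6*1 + A(-5, 5))*1687 = (-6*1 - ¼)*1687 = (-6 - ¼)*1687 = -25/4*1687 = -42175/4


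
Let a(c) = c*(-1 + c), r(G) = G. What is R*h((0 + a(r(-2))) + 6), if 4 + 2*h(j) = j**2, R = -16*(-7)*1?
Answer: 7840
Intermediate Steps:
R = 112 (R = 112*1 = 112)
h(j) = -2 + j**2/2
R*h((0 + a(r(-2))) + 6) = 112*(-2 + ((0 - 2*(-1 - 2)) + 6)**2/2) = 112*(-2 + ((0 - 2*(-3)) + 6)**2/2) = 112*(-2 + ((0 + 6) + 6)**2/2) = 112*(-2 + (6 + 6)**2/2) = 112*(-2 + (1/2)*12**2) = 112*(-2 + (1/2)*144) = 112*(-2 + 72) = 112*70 = 7840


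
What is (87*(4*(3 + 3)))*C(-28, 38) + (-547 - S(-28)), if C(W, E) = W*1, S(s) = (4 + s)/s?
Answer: -413083/7 ≈ -59012.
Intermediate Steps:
S(s) = (4 + s)/s
C(W, E) = W
(87*(4*(3 + 3)))*C(-28, 38) + (-547 - S(-28)) = (87*(4*(3 + 3)))*(-28) + (-547 - (4 - 28)/(-28)) = (87*(4*6))*(-28) + (-547 - (-1)*(-24)/28) = (87*24)*(-28) + (-547 - 1*6/7) = 2088*(-28) + (-547 - 6/7) = -58464 - 3835/7 = -413083/7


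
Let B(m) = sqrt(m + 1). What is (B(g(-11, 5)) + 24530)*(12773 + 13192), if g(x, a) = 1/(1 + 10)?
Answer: 636921450 + 51930*sqrt(33)/11 ≈ 6.3695e+8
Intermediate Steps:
g(x, a) = 1/11
B(m) = sqrt(1 + m)
(B(g(-11, 5)) + 24530)*(12773 + 13192) = (sqrt(1 + 1/11) + 24530)*(12773 + 13192) = (sqrt(12/11) + 24530)*25965 = (2*sqrt(33)/11 + 24530)*25965 = (24530 + 2*sqrt(33)/11)*25965 = 636921450 + 51930*sqrt(33)/11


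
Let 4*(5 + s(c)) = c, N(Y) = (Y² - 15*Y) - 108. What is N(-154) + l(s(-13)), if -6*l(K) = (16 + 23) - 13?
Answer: 77741/3 ≈ 25914.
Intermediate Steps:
N(Y) = -108 + Y² - 15*Y
s(c) = -5 + c/4
l(K) = -13/3 (l(K) = -((16 + 23) - 13)/6 = -(39 - 13)/6 = -⅙*26 = -13/3)
N(-154) + l(s(-13)) = (-108 + (-154)² - 15*(-154)) - 13/3 = (-108 + 23716 + 2310) - 13/3 = 25918 - 13/3 = 77741/3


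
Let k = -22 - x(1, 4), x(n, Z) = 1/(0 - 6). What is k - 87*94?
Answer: -49199/6 ≈ -8199.8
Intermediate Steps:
x(n, Z) = -⅙ (x(n, Z) = 1/(-6) = -⅙)
k = -131/6 (k = -22 - 1*(-⅙) = -22 + ⅙ = -131/6 ≈ -21.833)
k - 87*94 = -131/6 - 87*94 = -131/6 - 8178 = -49199/6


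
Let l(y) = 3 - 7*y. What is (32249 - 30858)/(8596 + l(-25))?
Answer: 13/82 ≈ 0.15854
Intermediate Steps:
(32249 - 30858)/(8596 + l(-25)) = (32249 - 30858)/(8596 + (3 - 7*(-25))) = 1391/(8596 + (3 + 175)) = 1391/(8596 + 178) = 1391/8774 = 1391*(1/8774) = 13/82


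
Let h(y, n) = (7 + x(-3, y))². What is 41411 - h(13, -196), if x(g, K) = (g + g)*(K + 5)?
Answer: 31210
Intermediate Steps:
x(g, K) = 2*g*(5 + K) (x(g, K) = (2*g)*(5 + K) = 2*g*(5 + K))
h(y, n) = (-23 - 6*y)² (h(y, n) = (7 + 2*(-3)*(5 + y))² = (7 + (-30 - 6*y))² = (-23 - 6*y)²)
41411 - h(13, -196) = 41411 - (23 + 6*13)² = 41411 - (23 + 78)² = 41411 - 1*101² = 41411 - 1*10201 = 41411 - 10201 = 31210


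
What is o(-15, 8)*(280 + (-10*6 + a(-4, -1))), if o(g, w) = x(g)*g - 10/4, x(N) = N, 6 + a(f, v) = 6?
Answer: 48950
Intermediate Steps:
a(f, v) = 0 (a(f, v) = -6 + 6 = 0)
o(g, w) = -5/2 + g**2 (o(g, w) = g*g - 10/4 = g**2 - 10*1/4 = g**2 - 5/2 = -5/2 + g**2)
o(-15, 8)*(280 + (-10*6 + a(-4, -1))) = (-5/2 + (-15)**2)*(280 + (-10*6 + 0)) = (-5/2 + 225)*(280 + (-60 + 0)) = 445*(280 - 60)/2 = (445/2)*220 = 48950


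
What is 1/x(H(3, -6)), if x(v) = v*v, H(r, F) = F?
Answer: 1/36 ≈ 0.027778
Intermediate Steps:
x(v) = v²
1/x(H(3, -6)) = 1/((-6)²) = 1/36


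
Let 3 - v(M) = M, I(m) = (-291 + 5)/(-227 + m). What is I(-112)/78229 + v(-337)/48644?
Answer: 2257646681/322505232591 ≈ 0.0070003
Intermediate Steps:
I(m) = -286/(-227 + m)
v(M) = 3 - M
I(-112)/78229 + v(-337)/48644 = -286/(-227 - 112)/78229 + (3 - 1*(-337))/48644 = -286/(-339)*(1/78229) + (3 + 337)*(1/48644) = -286*(-1/339)*(1/78229) + 340*(1/48644) = (286/339)*(1/78229) + 85/12161 = 286/26519631 + 85/12161 = 2257646681/322505232591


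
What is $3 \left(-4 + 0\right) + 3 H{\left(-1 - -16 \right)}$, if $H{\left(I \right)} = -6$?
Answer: $-30$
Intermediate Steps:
$3 \left(-4 + 0\right) + 3 H{\left(-1 - -16 \right)} = 3 \left(-4 + 0\right) + 3 \left(-6\right) = 3 \left(-4\right) - 18 = -12 - 18 = -30$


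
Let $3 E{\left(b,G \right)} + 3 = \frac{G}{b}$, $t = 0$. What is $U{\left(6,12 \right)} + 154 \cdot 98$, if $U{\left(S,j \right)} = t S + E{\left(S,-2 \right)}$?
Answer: $\frac{135818}{9} \approx 15091.0$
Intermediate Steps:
$E{\left(b,G \right)} = -1 + \frac{G}{3 b}$ ($E{\left(b,G \right)} = -1 + \frac{G \frac{1}{b}}{3} = -1 + \frac{G}{3 b}$)
$U{\left(S,j \right)} = \frac{- \frac{2}{3} - S}{S}$ ($U{\left(S,j \right)} = 0 S + \frac{- S + \frac{1}{3} \left(-2\right)}{S} = 0 + \frac{- S - \frac{2}{3}}{S} = 0 + \frac{- \frac{2}{3} - S}{S} = \frac{- \frac{2}{3} - S}{S}$)
$U{\left(6,12 \right)} + 154 \cdot 98 = \frac{- \frac{2}{3} - 6}{6} + 154 \cdot 98 = \frac{- \frac{2}{3} - 6}{6} + 15092 = \frac{1}{6} \left(- \frac{20}{3}\right) + 15092 = - \frac{10}{9} + 15092 = \frac{135818}{9}$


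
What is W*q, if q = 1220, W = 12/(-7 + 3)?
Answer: -3660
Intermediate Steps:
W = -3 (W = 12/(-4) = -¼*12 = -3)
W*q = -3*1220 = -3660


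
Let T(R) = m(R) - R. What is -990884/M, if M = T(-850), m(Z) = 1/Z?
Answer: -842251400/722499 ≈ -1165.7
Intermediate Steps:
T(R) = 1/R - R
M = 722499/850 (M = 1/(-850) - 1*(-850) = -1/850 + 850 = 722499/850 ≈ 850.00)
-990884/M = -990884/722499/850 = -990884*850/722499 = -842251400/722499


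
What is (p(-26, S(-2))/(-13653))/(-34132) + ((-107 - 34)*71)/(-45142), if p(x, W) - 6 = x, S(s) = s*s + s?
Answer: 1166291775829/5259090353958 ≈ 0.22177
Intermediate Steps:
S(s) = s + s² (S(s) = s² + s = s + s²)
p(x, W) = 6 + x
(p(-26, S(-2))/(-13653))/(-34132) + ((-107 - 34)*71)/(-45142) = ((6 - 26)/(-13653))/(-34132) + ((-107 - 34)*71)/(-45142) = -20*(-1/13653)*(-1/34132) - 141*71*(-1/45142) = (20/13653)*(-1/34132) - 10011*(-1/45142) = -5/116501049 + 10011/45142 = 1166291775829/5259090353958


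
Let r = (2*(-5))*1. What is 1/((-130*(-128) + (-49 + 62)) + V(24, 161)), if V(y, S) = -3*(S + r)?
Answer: 1/16200 ≈ 6.1728e-5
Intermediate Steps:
r = -10 (r = -10*1 = -10)
V(y, S) = 30 - 3*S (V(y, S) = -3*(S - 10) = -3*(-10 + S) = 30 - 3*S)
1/((-130*(-128) + (-49 + 62)) + V(24, 161)) = 1/((-130*(-128) + (-49 + 62)) + (30 - 3*161)) = 1/((16640 + 13) + (30 - 483)) = 1/(16653 - 453) = 1/16200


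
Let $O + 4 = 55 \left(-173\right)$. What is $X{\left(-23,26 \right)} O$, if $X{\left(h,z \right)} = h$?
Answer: $218937$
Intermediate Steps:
$O = -9519$ ($O = -4 + 55 \left(-173\right) = -4 - 9515 = -9519$)
$X{\left(-23,26 \right)} O = \left(-23\right) \left(-9519\right) = 218937$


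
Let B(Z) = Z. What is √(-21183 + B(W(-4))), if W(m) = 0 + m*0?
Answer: I*√21183 ≈ 145.54*I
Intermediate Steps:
W(m) = 0 (W(m) = 0 + 0 = 0)
√(-21183 + B(W(-4))) = √(-21183 + 0) = √(-21183) = I*√21183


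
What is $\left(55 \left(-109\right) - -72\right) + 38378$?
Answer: $32455$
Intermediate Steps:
$\left(55 \left(-109\right) - -72\right) + 38378 = \left(-5995 + 72\right) + 38378 = -5923 + 38378 = 32455$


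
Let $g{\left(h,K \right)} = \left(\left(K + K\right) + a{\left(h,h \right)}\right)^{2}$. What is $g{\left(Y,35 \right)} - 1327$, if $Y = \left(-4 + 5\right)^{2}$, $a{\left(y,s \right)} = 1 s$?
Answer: $3714$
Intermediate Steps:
$a{\left(y,s \right)} = s$
$Y = 1$ ($Y = 1^{2} = 1$)
$g{\left(h,K \right)} = \left(h + 2 K\right)^{2}$ ($g{\left(h,K \right)} = \left(\left(K + K\right) + h\right)^{2} = \left(2 K + h\right)^{2} = \left(h + 2 K\right)^{2}$)
$g{\left(Y,35 \right)} - 1327 = \left(1 + 2 \cdot 35\right)^{2} - 1327 = \left(1 + 70\right)^{2} - 1327 = 71^{2} - 1327 = 5041 - 1327 = 3714$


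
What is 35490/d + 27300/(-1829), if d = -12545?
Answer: -6267534/352997 ≈ -17.755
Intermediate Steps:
35490/d + 27300/(-1829) = 35490/(-12545) + 27300/(-1829) = 35490*(-1/12545) + 27300*(-1/1829) = -546/193 - 27300/1829 = -6267534/352997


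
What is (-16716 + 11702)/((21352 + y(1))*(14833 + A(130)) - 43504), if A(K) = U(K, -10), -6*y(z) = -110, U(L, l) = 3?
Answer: -327/20674354 ≈ -1.5817e-5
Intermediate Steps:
y(z) = 55/3 (y(z) = -⅙*(-110) = 55/3)
A(K) = 3
(-16716 + 11702)/((21352 + y(1))*(14833 + A(130)) - 43504) = (-16716 + 11702)/((21352 + 55/3)*(14833 + 3) - 43504) = -5014/((64111/3)*14836 - 43504) = -5014/(951150796/3 - 43504) = -5014/951020284/3 = -5014*3/951020284 = -327/20674354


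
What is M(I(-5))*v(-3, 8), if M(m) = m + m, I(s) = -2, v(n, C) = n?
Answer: 12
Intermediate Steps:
M(m) = 2*m
M(I(-5))*v(-3, 8) = (2*(-2))*(-3) = -4*(-3) = 12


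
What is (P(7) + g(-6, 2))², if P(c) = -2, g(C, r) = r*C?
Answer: 196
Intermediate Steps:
g(C, r) = C*r
(P(7) + g(-6, 2))² = (-2 - 6*2)² = (-2 - 12)² = (-14)² = 196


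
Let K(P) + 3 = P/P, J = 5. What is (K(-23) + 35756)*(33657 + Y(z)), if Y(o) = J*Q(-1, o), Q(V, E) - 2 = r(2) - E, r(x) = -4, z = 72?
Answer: 1190143398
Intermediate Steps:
Q(V, E) = -2 - E (Q(V, E) = 2 + (-4 - E) = -2 - E)
Y(o) = -10 - 5*o (Y(o) = 5*(-2 - o) = -10 - 5*o)
K(P) = -2 (K(P) = -3 + P/P = -3 + 1 = -2)
(K(-23) + 35756)*(33657 + Y(z)) = (-2 + 35756)*(33657 + (-10 - 5*72)) = 35754*(33657 + (-10 - 360)) = 35754*(33657 - 370) = 35754*33287 = 1190143398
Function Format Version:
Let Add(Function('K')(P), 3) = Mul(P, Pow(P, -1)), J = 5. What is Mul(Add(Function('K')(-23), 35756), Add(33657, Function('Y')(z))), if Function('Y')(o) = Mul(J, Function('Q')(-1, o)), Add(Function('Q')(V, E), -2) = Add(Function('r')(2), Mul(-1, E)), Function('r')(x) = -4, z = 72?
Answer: 1190143398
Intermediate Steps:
Function('Q')(V, E) = Add(-2, Mul(-1, E)) (Function('Q')(V, E) = Add(2, Add(-4, Mul(-1, E))) = Add(-2, Mul(-1, E)))
Function('Y')(o) = Add(-10, Mul(-5, o)) (Function('Y')(o) = Mul(5, Add(-2, Mul(-1, o))) = Add(-10, Mul(-5, o)))
Function('K')(P) = -2 (Function('K')(P) = Add(-3, Mul(P, Pow(P, -1))) = Add(-3, 1) = -2)
Mul(Add(Function('K')(-23), 35756), Add(33657, Function('Y')(z))) = Mul(Add(-2, 35756), Add(33657, Add(-10, Mul(-5, 72)))) = Mul(35754, Add(33657, Add(-10, -360))) = Mul(35754, Add(33657, -370)) = Mul(35754, 33287) = 1190143398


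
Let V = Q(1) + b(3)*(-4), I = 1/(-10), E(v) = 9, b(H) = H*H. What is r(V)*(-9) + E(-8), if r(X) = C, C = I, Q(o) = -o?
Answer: 99/10 ≈ 9.9000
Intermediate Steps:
b(H) = H²
I = -⅒ ≈ -0.10000
C = -⅒ ≈ -0.10000
V = -37 (V = -1*1 + 3²*(-4) = -1 + 9*(-4) = -1 - 36 = -37)
r(X) = -⅒
r(V)*(-9) + E(-8) = -⅒*(-9) + 9 = 9/10 + 9 = 99/10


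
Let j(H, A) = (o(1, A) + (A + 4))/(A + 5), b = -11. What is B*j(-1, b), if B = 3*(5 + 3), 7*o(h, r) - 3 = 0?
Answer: 184/7 ≈ 26.286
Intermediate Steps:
o(h, r) = 3/7 (o(h, r) = 3/7 + (1/7)*0 = 3/7 + 0 = 3/7)
j(H, A) = (31/7 + A)/(5 + A) (j(H, A) = (3/7 + (A + 4))/(A + 5) = (3/7 + (4 + A))/(5 + A) = (31/7 + A)/(5 + A))
B = 24 (B = 3*8 = 24)
B*j(-1, b) = 24*((31/7 - 11)/(5 - 11)) = 24*(-46/7/(-6)) = 24*(-1/6*(-46/7)) = 24*(23/21) = 184/7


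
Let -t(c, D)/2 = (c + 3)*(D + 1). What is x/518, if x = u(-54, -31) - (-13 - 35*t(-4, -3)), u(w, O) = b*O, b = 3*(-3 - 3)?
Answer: 431/518 ≈ 0.83205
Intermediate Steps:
t(c, D) = -2*(1 + D)*(3 + c) (t(c, D) = -2*(c + 3)*(D + 1) = -2*(3 + c)*(1 + D) = -2*(1 + D)*(3 + c))
b = -18 (b = 3*(-6) = -18)
u(w, O) = -18*O
x = 431 (x = -18*(-31) - (-13 - 35*(-6 - 6*(-3) - 2*(-4) - 2*(-3)*(-4))) = 558 - (-13 - 35*(-6 + 18 + 8 - 24)) = 558 - (-13 - 35*(-4)) = 558 - (-13 + 140) = 558 - 1*127 = 558 - 127 = 431)
x/518 = 431/518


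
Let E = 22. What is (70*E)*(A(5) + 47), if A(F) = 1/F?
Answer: 72688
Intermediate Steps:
(70*E)*(A(5) + 47) = (70*22)*(1/5 + 47) = 1540*(1/5 + 47) = 1540*(236/5) = 72688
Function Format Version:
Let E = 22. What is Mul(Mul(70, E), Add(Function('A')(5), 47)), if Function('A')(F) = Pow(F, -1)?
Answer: 72688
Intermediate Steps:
Mul(Mul(70, E), Add(Function('A')(5), 47)) = Mul(Mul(70, 22), Add(Pow(5, -1), 47)) = Mul(1540, Add(Rational(1, 5), 47)) = Mul(1540, Rational(236, 5)) = 72688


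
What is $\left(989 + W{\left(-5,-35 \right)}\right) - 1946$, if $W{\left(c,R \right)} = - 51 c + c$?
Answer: $-707$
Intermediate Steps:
$W{\left(c,R \right)} = - 50 c$
$\left(989 + W{\left(-5,-35 \right)}\right) - 1946 = \left(989 - -250\right) - 1946 = \left(989 + 250\right) - 1946 = 1239 - 1946 = -707$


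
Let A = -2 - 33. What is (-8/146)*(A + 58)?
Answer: -92/73 ≈ -1.2603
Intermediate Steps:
A = -35
(-8/146)*(A + 58) = (-8/146)*(-35 + 58) = -8*1/146*23 = -4/73*23 = -92/73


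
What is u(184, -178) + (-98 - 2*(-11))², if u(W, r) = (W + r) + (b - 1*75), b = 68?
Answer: 5775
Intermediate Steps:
u(W, r) = -7 + W + r (u(W, r) = (W + r) + (68 - 1*75) = (W + r) + (68 - 75) = (W + r) - 7 = -7 + W + r)
u(184, -178) + (-98 - 2*(-11))² = (-7 + 184 - 178) + (-98 - 2*(-11))² = -1 + (-98 + 22)² = -1 + (-76)² = -1 + 5776 = 5775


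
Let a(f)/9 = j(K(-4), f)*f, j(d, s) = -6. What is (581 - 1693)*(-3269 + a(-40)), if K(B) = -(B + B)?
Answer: 1233208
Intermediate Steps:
K(B) = -2*B
a(f) = -54*f (a(f) = 9*(-6*f) = -54*f)
(581 - 1693)*(-3269 + a(-40)) = (581 - 1693)*(-3269 - 54*(-40)) = -1112*(-3269 + 2160) = -1112*(-1109) = 1233208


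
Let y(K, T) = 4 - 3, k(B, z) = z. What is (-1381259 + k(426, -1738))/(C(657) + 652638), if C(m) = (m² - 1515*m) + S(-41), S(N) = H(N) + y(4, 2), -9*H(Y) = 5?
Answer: -12446973/800392 ≈ -15.551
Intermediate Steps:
H(Y) = -5/9 (H(Y) = -⅑*5 = -5/9)
y(K, T) = 1
S(N) = 4/9 (S(N) = -5/9 + 1 = 4/9)
C(m) = 4/9 + m² - 1515*m (C(m) = (m² - 1515*m) + 4/9 = 4/9 + m² - 1515*m)
(-1381259 + k(426, -1738))/(C(657) + 652638) = (-1381259 - 1738)/((4/9 + 657² - 1515*657) + 652638) = -1382997/((4/9 + 431649 - 995355) + 652638) = -1382997/(-5073350/9 + 652638) = -1382997/800392/9 = -1382997*9/800392 = -12446973/800392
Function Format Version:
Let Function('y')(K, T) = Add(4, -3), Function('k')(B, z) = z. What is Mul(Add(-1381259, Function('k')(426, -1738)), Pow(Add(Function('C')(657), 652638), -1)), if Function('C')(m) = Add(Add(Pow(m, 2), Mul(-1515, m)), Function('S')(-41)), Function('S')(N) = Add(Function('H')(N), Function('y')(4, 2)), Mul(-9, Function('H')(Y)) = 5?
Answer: Rational(-12446973, 800392) ≈ -15.551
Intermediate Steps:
Function('H')(Y) = Rational(-5, 9) (Function('H')(Y) = Mul(Rational(-1, 9), 5) = Rational(-5, 9))
Function('y')(K, T) = 1
Function('S')(N) = Rational(4, 9) (Function('S')(N) = Add(Rational(-5, 9), 1) = Rational(4, 9))
Function('C')(m) = Add(Rational(4, 9), Pow(m, 2), Mul(-1515, m)) (Function('C')(m) = Add(Add(Pow(m, 2), Mul(-1515, m)), Rational(4, 9)) = Add(Rational(4, 9), Pow(m, 2), Mul(-1515, m)))
Mul(Add(-1381259, Function('k')(426, -1738)), Pow(Add(Function('C')(657), 652638), -1)) = Mul(Add(-1381259, -1738), Pow(Add(Add(Rational(4, 9), Pow(657, 2), Mul(-1515, 657)), 652638), -1)) = Mul(-1382997, Pow(Add(Add(Rational(4, 9), 431649, -995355), 652638), -1)) = Mul(-1382997, Pow(Add(Rational(-5073350, 9), 652638), -1)) = Mul(-1382997, Pow(Rational(800392, 9), -1)) = Mul(-1382997, Rational(9, 800392)) = Rational(-12446973, 800392)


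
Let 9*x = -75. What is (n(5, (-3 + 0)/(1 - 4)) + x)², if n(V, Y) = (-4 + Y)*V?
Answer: 4900/9 ≈ 544.44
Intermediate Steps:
x = -25/3 (x = (⅑)*(-75) = -25/3 ≈ -8.3333)
n(V, Y) = V*(-4 + Y)
(n(5, (-3 + 0)/(1 - 4)) + x)² = (5*(-4 + (-3 + 0)/(1 - 4)) - 25/3)² = (5*(-4 - 3/(-3)) - 25/3)² = (5*(-4 - 3*(-⅓)) - 25/3)² = (5*(-4 + 1) - 25/3)² = (5*(-3) - 25/3)² = (-15 - 25/3)² = (-70/3)² = 4900/9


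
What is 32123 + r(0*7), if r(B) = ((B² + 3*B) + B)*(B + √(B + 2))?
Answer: 32123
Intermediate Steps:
r(B) = (B + √(2 + B))*(B² + 4*B) (r(B) = (B² + 4*B)*(B + √(2 + B)) = (B + √(2 + B))*(B² + 4*B))
32123 + r(0*7) = 32123 + (0*7)*((0*7)² + 4*(0*7) + 4*√(2 + 0*7) + (0*7)*√(2 + 0*7)) = 32123 + 0*(0² + 4*0 + 4*√(2 + 0) + 0*√(2 + 0)) = 32123 + 0*(0 + 0 + 4*√2 + 0*√2) = 32123 + 0*(0 + 0 + 4*√2 + 0) = 32123 + 0*(4*√2) = 32123 + 0 = 32123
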